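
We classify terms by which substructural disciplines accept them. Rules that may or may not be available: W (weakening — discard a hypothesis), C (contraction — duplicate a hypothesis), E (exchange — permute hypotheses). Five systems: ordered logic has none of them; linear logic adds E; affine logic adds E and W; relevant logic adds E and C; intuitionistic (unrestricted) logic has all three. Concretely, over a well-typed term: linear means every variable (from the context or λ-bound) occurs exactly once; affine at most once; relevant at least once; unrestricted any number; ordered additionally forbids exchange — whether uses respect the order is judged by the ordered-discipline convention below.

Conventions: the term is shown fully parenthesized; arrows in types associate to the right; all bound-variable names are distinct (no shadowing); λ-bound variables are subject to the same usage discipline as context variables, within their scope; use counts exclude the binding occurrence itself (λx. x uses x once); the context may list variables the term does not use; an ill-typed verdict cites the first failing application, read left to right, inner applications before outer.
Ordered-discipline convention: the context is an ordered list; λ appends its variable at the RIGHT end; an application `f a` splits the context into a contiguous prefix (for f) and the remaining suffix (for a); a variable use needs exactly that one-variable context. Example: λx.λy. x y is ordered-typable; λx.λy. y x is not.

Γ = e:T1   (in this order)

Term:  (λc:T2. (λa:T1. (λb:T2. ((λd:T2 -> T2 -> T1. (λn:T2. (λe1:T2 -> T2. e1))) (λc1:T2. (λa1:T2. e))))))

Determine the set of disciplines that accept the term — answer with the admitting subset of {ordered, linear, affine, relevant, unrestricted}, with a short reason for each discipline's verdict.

accepted by: affine, unrestricted
counts: e=1; c (λ-bound)=0; a (λ-bound)=0; b (λ-bound)=0; d (λ-bound)=0; n (λ-bound)=0; e1 (λ-bound)=1; c1 (λ-bound)=0; a1 (λ-bound)=0
left-to-right use order: e1, e
typing: ✓ — T2 -> T1 -> T2 -> T2 -> (T2 -> T2) -> T2 -> T2
ordered: ✗, c, a, b, d, n, c1, a1 left unused
linear: ✗, c, a, b, d, n, c1, a1 left unused
affine: ✓, at most one use each (e, c, a, b, d, n, e1, c1, a1)
relevant: ✗, c, a, b, d, n, c1, a1 left unused
unrestricted: ✓, simply typable at T2 -> T1 -> T2 -> T2 -> (T2 -> T2) -> T2 -> T2; W, C, E all held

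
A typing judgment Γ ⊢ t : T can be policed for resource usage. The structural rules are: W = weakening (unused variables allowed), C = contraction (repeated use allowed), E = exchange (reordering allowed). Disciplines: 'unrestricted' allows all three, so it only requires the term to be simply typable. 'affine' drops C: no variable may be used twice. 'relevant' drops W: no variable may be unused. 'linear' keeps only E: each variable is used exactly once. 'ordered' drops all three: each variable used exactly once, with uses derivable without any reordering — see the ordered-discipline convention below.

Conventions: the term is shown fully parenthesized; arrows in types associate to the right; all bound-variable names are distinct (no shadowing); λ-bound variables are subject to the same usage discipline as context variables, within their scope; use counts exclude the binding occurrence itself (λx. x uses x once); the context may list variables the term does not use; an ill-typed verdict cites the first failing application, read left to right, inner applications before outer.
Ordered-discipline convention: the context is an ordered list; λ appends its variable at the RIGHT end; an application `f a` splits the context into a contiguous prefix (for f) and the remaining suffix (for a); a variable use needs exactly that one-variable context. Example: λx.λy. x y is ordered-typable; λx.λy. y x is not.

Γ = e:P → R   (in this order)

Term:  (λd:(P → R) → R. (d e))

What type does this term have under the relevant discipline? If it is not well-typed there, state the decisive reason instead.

term : ((P → R) → R) → R
use counts: e=1; d [bound]=1
uses in reading order: d, e
typing: well-typed at ((P → R) → R) → R
per-discipline verdicts: ordered ✗, linear ✓, affine ✓, relevant ✓, unrestricted ✓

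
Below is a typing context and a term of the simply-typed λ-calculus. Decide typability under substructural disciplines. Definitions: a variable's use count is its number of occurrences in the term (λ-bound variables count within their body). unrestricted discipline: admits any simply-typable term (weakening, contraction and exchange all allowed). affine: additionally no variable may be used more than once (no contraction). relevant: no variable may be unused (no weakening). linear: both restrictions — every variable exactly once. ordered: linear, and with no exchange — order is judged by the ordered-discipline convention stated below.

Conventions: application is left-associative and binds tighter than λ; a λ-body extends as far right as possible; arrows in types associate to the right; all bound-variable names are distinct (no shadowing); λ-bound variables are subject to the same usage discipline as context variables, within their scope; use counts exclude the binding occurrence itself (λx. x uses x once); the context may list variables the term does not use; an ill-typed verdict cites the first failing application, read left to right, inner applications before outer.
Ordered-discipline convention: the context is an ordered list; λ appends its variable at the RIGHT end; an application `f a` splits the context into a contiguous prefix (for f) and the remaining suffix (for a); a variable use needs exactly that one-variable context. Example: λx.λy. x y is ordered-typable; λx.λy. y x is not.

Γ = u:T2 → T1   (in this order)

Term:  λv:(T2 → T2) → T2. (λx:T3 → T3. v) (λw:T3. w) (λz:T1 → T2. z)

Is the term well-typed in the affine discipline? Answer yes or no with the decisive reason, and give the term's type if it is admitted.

no — fails simple typing
variable uses: u: 0; v [bound]: 1; x [bound]: 0; w [bound]: 1; z [bound]: 1
order of uses: v, w, z
typing: ill-typed: an argument (T1 → T2) → T1 → T2 mismatches the expected T2 → T2
summary: ordered ✗; linear ✗; affine ✗; relevant ✗; unrestricted ✗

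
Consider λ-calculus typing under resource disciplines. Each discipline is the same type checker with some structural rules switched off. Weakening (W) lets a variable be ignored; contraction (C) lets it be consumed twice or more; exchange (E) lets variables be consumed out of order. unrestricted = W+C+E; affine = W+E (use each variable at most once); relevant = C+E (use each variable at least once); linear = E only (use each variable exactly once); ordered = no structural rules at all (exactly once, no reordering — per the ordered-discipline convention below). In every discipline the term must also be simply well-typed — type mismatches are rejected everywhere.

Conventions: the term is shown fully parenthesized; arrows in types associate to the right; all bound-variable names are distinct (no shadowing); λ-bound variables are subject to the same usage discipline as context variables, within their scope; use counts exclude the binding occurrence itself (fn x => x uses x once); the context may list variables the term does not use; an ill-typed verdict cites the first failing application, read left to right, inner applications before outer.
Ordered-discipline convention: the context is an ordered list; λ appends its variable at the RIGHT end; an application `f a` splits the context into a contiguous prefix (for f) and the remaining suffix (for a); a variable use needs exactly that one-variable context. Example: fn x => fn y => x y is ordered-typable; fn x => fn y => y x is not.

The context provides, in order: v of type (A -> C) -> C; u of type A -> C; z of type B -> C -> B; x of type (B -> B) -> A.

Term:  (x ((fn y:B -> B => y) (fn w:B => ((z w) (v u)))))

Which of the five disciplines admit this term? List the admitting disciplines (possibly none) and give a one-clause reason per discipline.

admitted by: linear, affine, relevant, unrestricted
usage: v: 1, u: 1, z: 1, x: 1, y [bound]: 1, w [bound]: 1
left-to-right use order: x, y, z, w, v, u
typing: well-typed at A
ordered: ✗ — no contiguous prefix/suffix split fits x, y, z, w, v, u
linear: ✓ — each of v, u, z, x, y, w used exactly once
affine: ✓ — at most one use each (v, u, z, x, y, w)
relevant: ✓ — at least one use each (v, u, z, x, y, w)
unrestricted: ✓ — well-typed at A; no restrictions here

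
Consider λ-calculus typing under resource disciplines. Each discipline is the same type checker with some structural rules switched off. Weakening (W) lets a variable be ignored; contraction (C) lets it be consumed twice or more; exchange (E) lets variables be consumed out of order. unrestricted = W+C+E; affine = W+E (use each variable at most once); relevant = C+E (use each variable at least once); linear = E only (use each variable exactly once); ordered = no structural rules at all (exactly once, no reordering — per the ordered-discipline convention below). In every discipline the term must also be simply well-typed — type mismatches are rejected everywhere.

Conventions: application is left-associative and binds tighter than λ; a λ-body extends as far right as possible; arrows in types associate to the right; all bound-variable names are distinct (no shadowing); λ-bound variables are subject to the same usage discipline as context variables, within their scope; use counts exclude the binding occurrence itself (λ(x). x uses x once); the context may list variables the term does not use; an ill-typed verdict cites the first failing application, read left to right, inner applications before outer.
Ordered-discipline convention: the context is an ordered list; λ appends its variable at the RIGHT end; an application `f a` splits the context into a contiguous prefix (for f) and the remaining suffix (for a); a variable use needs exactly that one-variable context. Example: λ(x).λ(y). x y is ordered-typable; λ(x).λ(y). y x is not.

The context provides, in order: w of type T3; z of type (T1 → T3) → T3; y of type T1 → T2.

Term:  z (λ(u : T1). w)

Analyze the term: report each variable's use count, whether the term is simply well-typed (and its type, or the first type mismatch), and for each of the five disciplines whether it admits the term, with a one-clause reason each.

use counts: w ×1; z ×1; y ×0; u [bound] ×0
uses in reading order: z, w
typing: well-typed — term : T3
ordered ✗ (needs weakening: y, u unused)
linear ✗ (needs weakening: y, u unused)
affine ✓ (w, z, y, u: no repeats, contraction unneeded)
relevant ✗ (needs weakening: y, u unused)
unrestricted ✓ (simply typable at T3; W, C, E all held)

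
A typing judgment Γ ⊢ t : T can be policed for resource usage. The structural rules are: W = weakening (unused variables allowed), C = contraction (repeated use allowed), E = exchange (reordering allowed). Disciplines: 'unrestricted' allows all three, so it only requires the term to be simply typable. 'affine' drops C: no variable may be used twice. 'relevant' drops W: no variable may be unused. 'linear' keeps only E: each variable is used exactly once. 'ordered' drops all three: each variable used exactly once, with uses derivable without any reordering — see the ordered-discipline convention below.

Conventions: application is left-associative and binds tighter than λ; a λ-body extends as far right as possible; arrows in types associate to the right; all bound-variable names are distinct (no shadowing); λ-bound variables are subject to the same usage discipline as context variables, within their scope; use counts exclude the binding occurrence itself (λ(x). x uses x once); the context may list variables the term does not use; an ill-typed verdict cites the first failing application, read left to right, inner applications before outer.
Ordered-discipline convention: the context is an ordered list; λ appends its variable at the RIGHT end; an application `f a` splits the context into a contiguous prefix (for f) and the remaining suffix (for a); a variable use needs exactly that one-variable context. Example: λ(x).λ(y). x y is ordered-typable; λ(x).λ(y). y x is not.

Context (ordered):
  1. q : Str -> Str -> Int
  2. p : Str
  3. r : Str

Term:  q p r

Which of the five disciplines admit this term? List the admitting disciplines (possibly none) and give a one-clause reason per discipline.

accepted by: ordered, linear, affine, relevant, unrestricted
use counts: q=1, p=1, r=1
use order (left to right): q, p, r
typing: well-typed at Int
ordered: ✓, q, p, r once each; derivable with no W/C/E
linear: ✓, single use per variable (q, p, r)
affine: ✓, q, p, r: no repeats, contraction unneeded
relevant: ✓, none of q, p, r goes unused
unrestricted: ✓, well-typed at Int; no restrictions here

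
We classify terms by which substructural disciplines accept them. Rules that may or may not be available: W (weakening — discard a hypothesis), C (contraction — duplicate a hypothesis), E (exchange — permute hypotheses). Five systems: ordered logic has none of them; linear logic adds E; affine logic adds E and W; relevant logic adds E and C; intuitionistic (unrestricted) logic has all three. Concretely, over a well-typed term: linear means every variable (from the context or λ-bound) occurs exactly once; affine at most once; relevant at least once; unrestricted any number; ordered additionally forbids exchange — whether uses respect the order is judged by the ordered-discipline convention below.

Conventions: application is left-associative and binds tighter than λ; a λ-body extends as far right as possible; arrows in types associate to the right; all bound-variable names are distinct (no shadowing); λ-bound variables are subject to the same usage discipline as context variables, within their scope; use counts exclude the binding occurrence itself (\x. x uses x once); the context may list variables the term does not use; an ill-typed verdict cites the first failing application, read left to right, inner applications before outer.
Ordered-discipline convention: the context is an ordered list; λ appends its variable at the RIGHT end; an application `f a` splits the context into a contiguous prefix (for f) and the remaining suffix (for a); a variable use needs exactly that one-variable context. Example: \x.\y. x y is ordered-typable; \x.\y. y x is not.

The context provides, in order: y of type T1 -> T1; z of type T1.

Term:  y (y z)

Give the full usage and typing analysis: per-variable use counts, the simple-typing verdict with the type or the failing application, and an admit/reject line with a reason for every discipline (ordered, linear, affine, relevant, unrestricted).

counts: y: 2×; z: 1×
left-to-right use order: y, y, z
typing: the term checks, with type T1
ordered: ✗, repeated use of y ×2
linear: ✗, repeated use of y ×2
affine: ✗, repeated use of y ×2
relevant: ✓, y, z: all used, weakening unneeded
unrestricted: ✓, simply typable at T1; W, C, E all held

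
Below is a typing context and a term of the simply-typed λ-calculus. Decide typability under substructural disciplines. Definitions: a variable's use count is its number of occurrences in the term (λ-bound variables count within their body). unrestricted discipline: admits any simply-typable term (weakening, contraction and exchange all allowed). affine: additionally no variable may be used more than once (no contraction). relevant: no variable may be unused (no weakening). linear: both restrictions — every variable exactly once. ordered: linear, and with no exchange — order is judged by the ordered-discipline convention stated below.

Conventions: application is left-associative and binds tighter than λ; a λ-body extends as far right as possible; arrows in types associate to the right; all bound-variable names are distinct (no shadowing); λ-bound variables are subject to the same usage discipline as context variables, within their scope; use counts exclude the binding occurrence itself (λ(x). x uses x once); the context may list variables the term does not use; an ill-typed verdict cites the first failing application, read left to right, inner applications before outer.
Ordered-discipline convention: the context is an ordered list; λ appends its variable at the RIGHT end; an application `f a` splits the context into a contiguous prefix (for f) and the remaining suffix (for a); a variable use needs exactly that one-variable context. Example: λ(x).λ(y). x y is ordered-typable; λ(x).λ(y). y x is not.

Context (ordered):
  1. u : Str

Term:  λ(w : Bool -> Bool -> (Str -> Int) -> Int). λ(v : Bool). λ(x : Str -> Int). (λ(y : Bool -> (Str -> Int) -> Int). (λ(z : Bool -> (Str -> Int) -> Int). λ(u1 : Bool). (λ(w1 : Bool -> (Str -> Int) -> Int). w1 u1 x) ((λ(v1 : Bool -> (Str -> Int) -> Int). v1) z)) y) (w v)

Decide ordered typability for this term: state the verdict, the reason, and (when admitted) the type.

no — needs weakening: u unused
counts: u: 0, w (bound): 1, v (bound): 1, x (bound): 1, y (bound): 1, z (bound): 1, u1 (bound): 1, w1 (bound): 1, v1 (bound): 1
use order (left to right): w1, u1, x, v1, z, y, w, v
typing: well-typed at (Bool -> Bool -> (Str -> Int) -> Int) -> Bool -> (Str -> Int) -> Bool -> Int
per-discipline verdicts: ordered ✗; linear ✗; affine ✓; relevant ✗; unrestricted ✓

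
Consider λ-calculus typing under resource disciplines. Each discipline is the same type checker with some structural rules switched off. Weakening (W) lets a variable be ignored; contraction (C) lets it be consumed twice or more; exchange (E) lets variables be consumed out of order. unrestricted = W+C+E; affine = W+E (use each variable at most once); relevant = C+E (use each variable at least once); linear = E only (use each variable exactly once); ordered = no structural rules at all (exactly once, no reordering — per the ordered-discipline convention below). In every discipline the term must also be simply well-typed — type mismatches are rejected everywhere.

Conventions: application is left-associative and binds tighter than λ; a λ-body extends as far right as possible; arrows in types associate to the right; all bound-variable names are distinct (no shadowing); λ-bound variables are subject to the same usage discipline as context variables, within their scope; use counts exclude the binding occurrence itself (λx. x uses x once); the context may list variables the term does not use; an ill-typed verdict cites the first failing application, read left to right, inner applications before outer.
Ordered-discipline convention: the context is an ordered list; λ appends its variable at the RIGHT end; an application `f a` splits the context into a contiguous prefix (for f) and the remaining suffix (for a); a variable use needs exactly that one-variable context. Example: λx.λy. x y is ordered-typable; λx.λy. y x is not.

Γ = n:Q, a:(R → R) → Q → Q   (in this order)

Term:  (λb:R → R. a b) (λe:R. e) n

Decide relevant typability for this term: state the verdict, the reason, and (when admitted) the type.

yes — none of n, a, b, e goes unused; term : Q
variable uses: n: 1×; a: 1×; b (λ-bound): 1×; e (λ-bound): 1×
use order (left to right): a, b, e, n
typing: the term checks, with type Q
across the five disciplines: ordered ✗; linear ✓; affine ✓; relevant ✓; unrestricted ✓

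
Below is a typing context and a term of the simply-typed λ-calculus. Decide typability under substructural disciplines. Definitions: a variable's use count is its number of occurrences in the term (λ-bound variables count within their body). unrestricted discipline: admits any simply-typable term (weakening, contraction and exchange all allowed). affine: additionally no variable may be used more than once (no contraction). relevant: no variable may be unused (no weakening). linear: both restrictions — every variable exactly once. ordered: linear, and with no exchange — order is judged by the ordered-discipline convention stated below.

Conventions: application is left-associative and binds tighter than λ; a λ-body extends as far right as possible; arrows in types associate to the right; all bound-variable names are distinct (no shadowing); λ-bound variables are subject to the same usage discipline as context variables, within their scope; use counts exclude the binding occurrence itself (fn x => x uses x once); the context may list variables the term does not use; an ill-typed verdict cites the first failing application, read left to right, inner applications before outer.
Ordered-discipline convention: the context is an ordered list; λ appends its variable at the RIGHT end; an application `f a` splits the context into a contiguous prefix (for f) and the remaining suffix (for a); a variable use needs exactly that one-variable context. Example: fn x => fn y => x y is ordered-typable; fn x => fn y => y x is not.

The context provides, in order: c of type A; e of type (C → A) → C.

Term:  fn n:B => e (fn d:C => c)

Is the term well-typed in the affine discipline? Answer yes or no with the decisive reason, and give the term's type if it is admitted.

yes — at most one use each (c, e, n, d); term : B → C
use counts: c: 1×; e: 1×; n [bound]: 0×; d [bound]: 0×
order of uses: e, c
typing: well-typed — term : B → C
all disciplines: ordered ✗ | linear ✗ | affine ✓ | relevant ✗ | unrestricted ✓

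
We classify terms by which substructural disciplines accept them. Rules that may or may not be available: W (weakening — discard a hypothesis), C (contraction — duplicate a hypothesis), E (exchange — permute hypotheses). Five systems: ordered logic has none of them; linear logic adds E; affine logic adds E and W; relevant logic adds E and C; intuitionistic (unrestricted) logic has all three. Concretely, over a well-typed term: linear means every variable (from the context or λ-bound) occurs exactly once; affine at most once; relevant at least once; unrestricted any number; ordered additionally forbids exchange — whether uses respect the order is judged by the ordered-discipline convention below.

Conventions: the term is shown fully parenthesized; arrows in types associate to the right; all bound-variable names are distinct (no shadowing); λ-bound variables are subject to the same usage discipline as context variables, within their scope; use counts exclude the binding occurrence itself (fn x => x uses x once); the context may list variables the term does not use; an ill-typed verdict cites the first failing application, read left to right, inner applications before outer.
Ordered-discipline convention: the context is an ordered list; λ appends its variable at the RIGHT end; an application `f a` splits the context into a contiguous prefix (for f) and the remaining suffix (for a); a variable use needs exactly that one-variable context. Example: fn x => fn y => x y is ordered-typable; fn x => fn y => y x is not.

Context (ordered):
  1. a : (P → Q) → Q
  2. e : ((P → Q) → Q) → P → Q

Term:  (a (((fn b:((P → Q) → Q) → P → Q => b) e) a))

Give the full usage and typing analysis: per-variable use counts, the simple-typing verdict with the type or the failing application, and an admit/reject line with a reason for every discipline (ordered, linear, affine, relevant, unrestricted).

usage: a=2; e=1; b (bound)=1
use order (left to right): a, b, e, a
typing: the term checks, with type Q
ordered ✗ (needs contraction — a ×2)
linear ✗ (needs contraction — a ×2)
affine ✗ (needs contraction — a ×2)
relevant ✓ (none of a, e, b goes unused)
unrestricted ✓ (well-typed at Q; no restrictions here)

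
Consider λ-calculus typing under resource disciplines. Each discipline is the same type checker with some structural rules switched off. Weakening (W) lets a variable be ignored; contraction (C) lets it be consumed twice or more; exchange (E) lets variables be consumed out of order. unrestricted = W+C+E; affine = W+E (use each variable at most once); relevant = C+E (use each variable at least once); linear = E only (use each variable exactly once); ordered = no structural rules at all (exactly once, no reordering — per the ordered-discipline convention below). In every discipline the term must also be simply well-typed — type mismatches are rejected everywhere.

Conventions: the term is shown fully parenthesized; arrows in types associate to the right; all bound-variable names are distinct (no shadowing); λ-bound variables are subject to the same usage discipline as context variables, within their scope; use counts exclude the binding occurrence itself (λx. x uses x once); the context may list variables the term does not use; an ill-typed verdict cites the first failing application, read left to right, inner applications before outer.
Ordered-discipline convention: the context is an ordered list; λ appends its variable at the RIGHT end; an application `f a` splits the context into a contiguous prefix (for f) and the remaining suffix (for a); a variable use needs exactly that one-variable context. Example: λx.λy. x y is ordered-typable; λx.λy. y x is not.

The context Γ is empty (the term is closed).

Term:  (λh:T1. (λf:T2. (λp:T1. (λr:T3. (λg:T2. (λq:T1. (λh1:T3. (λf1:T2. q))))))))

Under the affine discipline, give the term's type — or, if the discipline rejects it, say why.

term : T1 → T2 → T1 → T3 → T2 → T1 → T3 → T2 → T1
use counts: h (λ-bound): 0, f (λ-bound): 0, p (λ-bound): 0, r (λ-bound): 0, g (λ-bound): 0, q (λ-bound): 1, h1 (λ-bound): 0, f1 (λ-bound): 0
uses in reading order: q
typing: well-typed at T1 → T2 → T1 → T3 → T2 → T1 → T3 → T2 → T1
summary: ordered ✗ | linear ✗ | affine ✓ | relevant ✗ | unrestricted ✓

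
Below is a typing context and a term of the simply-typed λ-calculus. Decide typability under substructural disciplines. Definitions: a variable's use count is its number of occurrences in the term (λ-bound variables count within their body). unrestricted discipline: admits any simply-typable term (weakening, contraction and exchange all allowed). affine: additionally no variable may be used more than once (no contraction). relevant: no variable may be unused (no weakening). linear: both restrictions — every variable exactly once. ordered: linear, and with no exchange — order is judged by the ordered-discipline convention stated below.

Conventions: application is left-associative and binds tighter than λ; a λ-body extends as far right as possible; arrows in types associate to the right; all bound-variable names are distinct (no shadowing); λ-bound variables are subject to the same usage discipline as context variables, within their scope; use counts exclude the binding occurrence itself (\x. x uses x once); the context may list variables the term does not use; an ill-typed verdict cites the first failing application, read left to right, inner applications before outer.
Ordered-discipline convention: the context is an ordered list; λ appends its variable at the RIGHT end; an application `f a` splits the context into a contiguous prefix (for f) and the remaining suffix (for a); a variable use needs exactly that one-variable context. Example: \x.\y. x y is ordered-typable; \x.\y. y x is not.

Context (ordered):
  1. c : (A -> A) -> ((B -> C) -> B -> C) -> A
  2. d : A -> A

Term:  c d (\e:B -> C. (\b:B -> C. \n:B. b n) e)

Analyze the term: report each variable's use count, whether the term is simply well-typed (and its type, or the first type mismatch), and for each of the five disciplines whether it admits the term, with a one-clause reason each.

usage: c=1, d=1, e [bound]=1, b [bound]=1, n [bound]=1
order of uses: c, d, b, n, e
typing: ✓ — A
ordered: ✓ — c, d, e, b, n: once each, no exchange needed
linear: ✓ — single use per variable (c, d, e, b, n)
affine: ✓ — no duplicate uses among c, d, e, b, n
relevant: ✓ — c, d, e, b, n: all used, weakening unneeded
unrestricted: ✓ — simply typable at A; W, C, E all held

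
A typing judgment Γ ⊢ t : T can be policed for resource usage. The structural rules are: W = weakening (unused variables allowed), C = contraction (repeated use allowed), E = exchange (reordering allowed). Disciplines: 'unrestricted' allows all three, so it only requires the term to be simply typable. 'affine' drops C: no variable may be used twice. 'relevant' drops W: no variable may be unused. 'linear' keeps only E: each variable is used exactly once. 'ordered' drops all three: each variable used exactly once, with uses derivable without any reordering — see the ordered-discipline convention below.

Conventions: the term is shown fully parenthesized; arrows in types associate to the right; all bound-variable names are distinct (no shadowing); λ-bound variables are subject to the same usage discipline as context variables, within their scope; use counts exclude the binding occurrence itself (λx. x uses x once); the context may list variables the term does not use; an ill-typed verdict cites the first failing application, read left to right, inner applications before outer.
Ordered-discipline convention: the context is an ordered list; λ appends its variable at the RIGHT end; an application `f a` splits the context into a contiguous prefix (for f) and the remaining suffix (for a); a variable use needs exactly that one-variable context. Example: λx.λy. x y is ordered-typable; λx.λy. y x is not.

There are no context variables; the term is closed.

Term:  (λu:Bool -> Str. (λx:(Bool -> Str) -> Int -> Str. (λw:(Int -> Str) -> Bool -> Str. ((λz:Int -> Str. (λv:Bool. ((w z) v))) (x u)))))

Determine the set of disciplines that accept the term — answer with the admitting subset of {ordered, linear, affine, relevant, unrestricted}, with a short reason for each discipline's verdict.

admitted by: linear, affine, relevant, unrestricted
counts: u [bound]=1; x [bound]=1; w [bound]=1; z [bound]=1; v [bound]=1
uses in reading order: w, z, v, x, u
typing: well-typed at (Bool -> Str) -> ((Bool -> Str) -> Int -> Str) -> ((Int -> Str) -> Bool -> Str) -> Bool -> Str
ordered ✗ (use order w, z, v, x, u needs exchange)
linear ✓ (exactly-once usage across u, x, w, z, v)
affine ✓ (at most one use each (u, x, w, z, v))
relevant ✓ (u, x, w, z, v: all used, weakening unneeded)
unrestricted ✓ (type-checks ((Bool -> Str) -> ((Bool -> Str) -> Int -> Str) -> ((Int -> Str) -> Bool -> Str) -> Bool -> Str) and nothing is barred)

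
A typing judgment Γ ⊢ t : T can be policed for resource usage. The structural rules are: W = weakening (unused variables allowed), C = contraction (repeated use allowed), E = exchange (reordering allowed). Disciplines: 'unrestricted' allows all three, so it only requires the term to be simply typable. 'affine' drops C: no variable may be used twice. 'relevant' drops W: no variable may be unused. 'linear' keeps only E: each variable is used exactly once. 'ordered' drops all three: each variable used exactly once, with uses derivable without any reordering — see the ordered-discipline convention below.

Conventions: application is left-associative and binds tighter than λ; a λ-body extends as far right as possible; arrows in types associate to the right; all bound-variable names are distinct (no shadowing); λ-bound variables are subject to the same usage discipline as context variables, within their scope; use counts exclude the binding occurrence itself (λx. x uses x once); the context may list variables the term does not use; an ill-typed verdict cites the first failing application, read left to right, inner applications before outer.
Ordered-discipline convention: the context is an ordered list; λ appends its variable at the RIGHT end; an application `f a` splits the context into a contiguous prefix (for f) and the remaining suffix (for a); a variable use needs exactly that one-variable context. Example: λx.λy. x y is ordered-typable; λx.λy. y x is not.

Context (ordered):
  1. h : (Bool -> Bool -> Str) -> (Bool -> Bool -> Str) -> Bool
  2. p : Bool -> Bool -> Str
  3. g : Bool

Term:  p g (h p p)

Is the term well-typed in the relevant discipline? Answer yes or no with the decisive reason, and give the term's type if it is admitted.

yes — h, p, g: all used, weakening unneeded; term : Str
usage: h=1, p=3, g=1
use order (left to right): p, g, h, p, p
typing: the term checks, with type Str
all disciplines: ordered ✗, linear ✗, affine ✗, relevant ✓, unrestricted ✓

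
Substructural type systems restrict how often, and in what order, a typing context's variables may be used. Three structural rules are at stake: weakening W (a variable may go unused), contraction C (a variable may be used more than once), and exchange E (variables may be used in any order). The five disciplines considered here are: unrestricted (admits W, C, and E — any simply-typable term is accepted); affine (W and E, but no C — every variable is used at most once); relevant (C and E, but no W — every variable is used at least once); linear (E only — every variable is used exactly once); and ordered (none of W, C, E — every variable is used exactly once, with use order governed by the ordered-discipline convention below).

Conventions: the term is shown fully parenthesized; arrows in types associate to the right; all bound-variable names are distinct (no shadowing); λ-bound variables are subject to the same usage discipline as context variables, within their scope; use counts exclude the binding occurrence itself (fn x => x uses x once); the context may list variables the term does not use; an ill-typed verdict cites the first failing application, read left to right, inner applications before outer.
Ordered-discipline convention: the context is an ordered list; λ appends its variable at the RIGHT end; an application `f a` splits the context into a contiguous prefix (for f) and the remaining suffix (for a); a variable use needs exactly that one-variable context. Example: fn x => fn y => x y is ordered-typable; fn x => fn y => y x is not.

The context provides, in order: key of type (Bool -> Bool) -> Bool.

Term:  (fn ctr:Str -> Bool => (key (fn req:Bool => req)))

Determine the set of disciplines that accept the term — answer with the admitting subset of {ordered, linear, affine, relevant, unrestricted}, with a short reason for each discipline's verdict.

admitted by: affine, unrestricted
usage: key: 1×; ctr [bound]: 0×; req [bound]: 1×
order of uses: key, req
typing: well-typed at (Str -> Bool) -> Bool
ordered: ✗, needs weakening: ctr unused
linear: ✗, needs weakening: ctr unused
affine: ✓, none of key, ctr, req used more than once
relevant: ✗, needs weakening: ctr unused
unrestricted: ✓, type-checks ((Str -> Bool) -> Bool) and nothing is barred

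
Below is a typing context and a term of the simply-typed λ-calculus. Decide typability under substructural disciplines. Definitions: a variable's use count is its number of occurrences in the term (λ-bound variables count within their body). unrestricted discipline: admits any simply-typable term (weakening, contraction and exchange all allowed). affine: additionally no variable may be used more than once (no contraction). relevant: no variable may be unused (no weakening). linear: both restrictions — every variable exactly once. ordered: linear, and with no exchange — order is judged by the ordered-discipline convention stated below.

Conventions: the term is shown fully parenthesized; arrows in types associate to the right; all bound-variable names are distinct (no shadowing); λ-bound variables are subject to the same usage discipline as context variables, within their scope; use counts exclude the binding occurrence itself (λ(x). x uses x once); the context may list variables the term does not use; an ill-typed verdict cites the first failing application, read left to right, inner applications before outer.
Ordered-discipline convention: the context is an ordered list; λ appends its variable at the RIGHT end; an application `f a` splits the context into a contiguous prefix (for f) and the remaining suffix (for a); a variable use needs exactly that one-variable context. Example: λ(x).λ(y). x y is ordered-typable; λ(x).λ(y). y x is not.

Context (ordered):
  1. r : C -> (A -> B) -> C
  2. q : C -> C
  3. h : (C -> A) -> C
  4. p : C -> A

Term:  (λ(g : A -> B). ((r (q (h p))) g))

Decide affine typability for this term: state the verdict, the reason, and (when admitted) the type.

yes — r, q, h, p, g: no repeats, contraction unneeded; term : (A -> B) -> C
counts: r=1, q=1, h=1, p=1, g (λ-bound)=1
use order (left to right): r, q, h, p, g
typing: ✓ — (A -> B) -> C
all disciplines: ordered ✓ | linear ✓ | affine ✓ | relevant ✓ | unrestricted ✓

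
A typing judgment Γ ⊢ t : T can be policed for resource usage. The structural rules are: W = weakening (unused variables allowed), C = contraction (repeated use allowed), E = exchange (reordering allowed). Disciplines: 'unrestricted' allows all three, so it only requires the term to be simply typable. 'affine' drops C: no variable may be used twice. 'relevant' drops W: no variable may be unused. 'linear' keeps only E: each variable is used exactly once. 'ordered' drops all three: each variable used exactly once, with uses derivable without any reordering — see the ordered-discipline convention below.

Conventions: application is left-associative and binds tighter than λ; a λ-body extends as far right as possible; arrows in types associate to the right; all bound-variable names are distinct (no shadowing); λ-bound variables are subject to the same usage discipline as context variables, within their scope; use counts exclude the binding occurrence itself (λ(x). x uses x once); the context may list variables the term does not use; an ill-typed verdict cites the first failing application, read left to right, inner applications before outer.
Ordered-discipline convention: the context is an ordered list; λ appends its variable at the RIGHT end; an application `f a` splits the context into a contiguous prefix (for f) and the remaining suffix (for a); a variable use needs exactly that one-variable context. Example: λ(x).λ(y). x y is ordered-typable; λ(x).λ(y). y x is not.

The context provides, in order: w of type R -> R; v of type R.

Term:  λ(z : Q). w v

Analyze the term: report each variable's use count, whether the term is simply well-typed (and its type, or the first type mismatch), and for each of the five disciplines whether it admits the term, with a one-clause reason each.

variable uses: w: 1; v: 1; z (bound): 0
left-to-right use order: w, v
typing: well-typed at Q -> R
ordered ✗ (z left unused)
linear ✗ (z left unused)
affine ✓ (none of w, v, z used more than once)
relevant ✗ (z left unused)
unrestricted ✓ (well-typed at Q -> R; no restrictions here)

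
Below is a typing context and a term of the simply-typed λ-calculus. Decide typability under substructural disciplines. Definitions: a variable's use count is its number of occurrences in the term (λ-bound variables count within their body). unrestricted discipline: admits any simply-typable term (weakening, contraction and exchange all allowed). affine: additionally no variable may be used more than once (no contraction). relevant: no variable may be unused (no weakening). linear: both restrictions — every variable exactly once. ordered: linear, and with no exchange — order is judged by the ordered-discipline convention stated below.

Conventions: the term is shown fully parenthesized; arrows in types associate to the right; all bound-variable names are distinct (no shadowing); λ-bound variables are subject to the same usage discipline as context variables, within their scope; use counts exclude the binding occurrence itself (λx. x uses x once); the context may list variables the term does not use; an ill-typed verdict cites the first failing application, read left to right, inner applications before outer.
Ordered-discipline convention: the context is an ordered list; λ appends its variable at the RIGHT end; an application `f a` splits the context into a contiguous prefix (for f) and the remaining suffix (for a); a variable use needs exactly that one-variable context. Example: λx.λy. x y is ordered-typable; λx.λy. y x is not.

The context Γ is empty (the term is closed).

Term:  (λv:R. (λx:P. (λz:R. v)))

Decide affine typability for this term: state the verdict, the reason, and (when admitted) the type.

yes — no duplicate uses among v, x, z; term : R -> P -> R -> R
variable uses: v (λ-bound) ×1, x (λ-bound) ×0, z (λ-bound) ×0
left-to-right use order: v
typing: well-typed at R -> P -> R -> R
all disciplines: ordered ✗; linear ✗; affine ✓; relevant ✗; unrestricted ✓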